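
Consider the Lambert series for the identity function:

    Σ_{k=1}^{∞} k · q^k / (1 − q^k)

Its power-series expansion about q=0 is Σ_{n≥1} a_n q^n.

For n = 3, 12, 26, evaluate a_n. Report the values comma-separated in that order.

4, 28, 42

q^3  k|3↦f(k): 3:3 1:1  a_3=4
n=12: 12·1 6·2 4·3 3·4 2·6 1·12  f→[12+6+4+3+2+1]=28
d|26:{26,13,2,1}  Σf=26+13+2+1=42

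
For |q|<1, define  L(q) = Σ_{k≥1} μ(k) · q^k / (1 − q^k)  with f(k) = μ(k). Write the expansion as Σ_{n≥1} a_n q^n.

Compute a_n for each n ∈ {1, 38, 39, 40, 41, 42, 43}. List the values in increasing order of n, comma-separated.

d|1:{1}  Σμ=1=1
n=38: 38·1 19·2 2·19 1·38  μ→[1+(-1)+(-1)+1]=0
[q^39] μ(1)=1,μ(3)=-1,μ(13)=-1,μ(39)=1 ⇒ 0
d|40:{40,20,10,8,5,4,2,1}  Σμ=0+0+1+0+(-1)+0+(-1)+1=0
[q^41] μ(41)=-1,μ(1)=1 ⇒ 0
n=42: 1·42 2·21 3·14 6·7 7·6 14·3 21·2 42·1  μ→[1+(-1)+(-1)+1+(-1)+1+1+(-1)]=0
q^43  k|43↦μ(k): 1:1 43:-1  a_43=0

1, 0, 0, 0, 0, 0, 0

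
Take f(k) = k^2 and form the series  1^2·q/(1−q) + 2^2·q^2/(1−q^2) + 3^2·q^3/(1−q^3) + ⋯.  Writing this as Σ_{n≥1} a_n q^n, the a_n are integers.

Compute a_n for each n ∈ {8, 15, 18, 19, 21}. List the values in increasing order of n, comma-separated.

85, 260, 455, 362, 500

[q^8] f(1)=1,f(2)=4,f(4)=16,f(8)=64 ⇒ 85
n=15: 1·15 3·5 5·3 15·1  f→[1+9+25+225]=260
q^18  k|18↦f(k): 18:324 9:81 6:36 3:9 2:4 1:1  a_18=455
[q^19] f(19)=361,f(1)=1 ⇒ 362
d|21:{21,7,3,1}  Σf=441+49+9+1=500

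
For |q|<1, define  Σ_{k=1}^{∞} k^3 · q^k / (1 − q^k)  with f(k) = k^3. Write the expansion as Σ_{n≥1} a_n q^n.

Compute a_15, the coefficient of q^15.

a_15 = 3528

d|15:{1,3,5,15}  Σf=1+27+125+3375=3528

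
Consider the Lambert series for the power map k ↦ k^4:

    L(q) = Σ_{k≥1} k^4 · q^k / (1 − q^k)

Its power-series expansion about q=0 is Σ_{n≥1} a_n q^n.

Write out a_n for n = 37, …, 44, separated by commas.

d|37:{1,37}  Σf=1+1874161=1874162
d|38:{38,19,2,1}  Σf=2085136+130321+16+1=2215474
d|39:{1,3,13,39}  Σf=1+81+28561+2313441=2342084
d|40:{1,2,4,5,8,10,20,40}  Σf=1+16+256+625+4096+10000+160000+2560000=2734994
q^41  k|41↦f(k): 1:1 41:2825761  a_41=2825762
n=42: 42·1 21·2 14·3 7·6 6·7 3·14 2·21 1·42  f→[3111696+194481+38416+2401+1296+81+16+1]=3348388
d|43:{1,43}  Σf=1+3418801=3418802
[q^44] f(1)=1,f(2)=16,f(4)=256,f(11)=14641,f(22)=234256,f(44)=3748096 ⇒ 3997266

1874162, 2215474, 2342084, 2734994, 2825762, 3348388, 3418802, 3997266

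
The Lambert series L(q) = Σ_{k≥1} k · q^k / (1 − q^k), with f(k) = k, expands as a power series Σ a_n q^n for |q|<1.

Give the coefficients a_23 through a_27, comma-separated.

q^23  k|23↦f(k): 1:1 23:23  a_23=24
d|24:{24,12,8,6,4,3,2,1}  Σf=24+12+8+6+4+3+2+1=60
n=25: 25·1 5·5 1·25  f→[25+5+1]=31
q^26  k|26↦f(k): 1:1 2:2 13:13 26:26  a_26=42
n=27: 27·1 9·3 3·9 1·27  f→[27+9+3+1]=40

24, 60, 31, 42, 40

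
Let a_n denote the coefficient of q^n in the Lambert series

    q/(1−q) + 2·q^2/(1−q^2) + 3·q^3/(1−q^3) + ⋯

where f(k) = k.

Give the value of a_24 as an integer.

a_24 = 60

n=24: 1·24 2·12 3·8 4·6 6·4 8·3 12·2 24·1  f→[1+2+3+4+6+8+12+24]=60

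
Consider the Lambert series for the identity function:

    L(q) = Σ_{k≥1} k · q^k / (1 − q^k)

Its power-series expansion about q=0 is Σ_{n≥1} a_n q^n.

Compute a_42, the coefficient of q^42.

[q^42] f(42)=42,f(21)=21,f(14)=14,f(7)=7,f(6)=6,f(3)=3,f(2)=2,f(1)=1 ⇒ 96

a_42 = 96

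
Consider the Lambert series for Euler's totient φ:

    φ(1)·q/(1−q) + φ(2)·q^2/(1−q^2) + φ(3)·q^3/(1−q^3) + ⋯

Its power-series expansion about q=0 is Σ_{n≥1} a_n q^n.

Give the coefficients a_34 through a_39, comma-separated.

[q^34] φ(34)=16,φ(17)=16,φ(2)=1,φ(1)=1 ⇒ 34
[q^35] φ(1)=1,φ(5)=4,φ(7)=6,φ(35)=24 ⇒ 35
d|36:{36,18,12,9,6,4,3,2,1}  Σφ=12+6+4+6+2+2+2+1+1=36
[q^37] φ(37)=36,φ(1)=1 ⇒ 37
n=38: 1·38 2·19 19·2 38·1  φ→[1+1+18+18]=38
d|39:{1,3,13,39}  Σφ=1+2+12+24=39

34, 35, 36, 37, 38, 39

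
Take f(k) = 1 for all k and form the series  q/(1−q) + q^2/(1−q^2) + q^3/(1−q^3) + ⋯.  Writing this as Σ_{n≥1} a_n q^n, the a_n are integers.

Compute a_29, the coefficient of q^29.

a_29 = 2

n=29: 1·29 29·1  f→[1+1]=2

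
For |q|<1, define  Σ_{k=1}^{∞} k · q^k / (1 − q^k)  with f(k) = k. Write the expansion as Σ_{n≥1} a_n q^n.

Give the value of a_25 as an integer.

n=25: 25·1 5·5 1·25  f→[25+5+1]=31

a_25 = 31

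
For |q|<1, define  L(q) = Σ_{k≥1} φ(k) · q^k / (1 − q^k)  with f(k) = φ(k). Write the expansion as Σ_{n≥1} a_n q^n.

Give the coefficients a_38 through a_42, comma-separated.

n=38: 1·38 2·19 19·2 38·1  φ→[1+1+18+18]=38
n=39: 1·39 3·13 13·3 39·1  φ→[1+2+12+24]=39
[q^40] φ(40)=16,φ(20)=8,φ(10)=4,φ(8)=4,φ(5)=4,φ(4)=2,φ(2)=1,φ(1)=1 ⇒ 40
d|41:{41,1}  Σφ=40+1=41
n=42: 42·1 21·2 14·3 7·6 6·7 3·14 2·21 1·42  φ→[12+12+6+6+2+2+1+1]=42

38, 39, 40, 41, 42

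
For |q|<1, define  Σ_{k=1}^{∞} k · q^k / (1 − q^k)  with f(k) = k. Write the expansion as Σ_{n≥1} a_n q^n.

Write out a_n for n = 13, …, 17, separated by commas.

14, 24, 24, 31, 18

d|13:{13,1}  Σf=13+1=14
q^14  k|14↦f(k): 1:1 2:2 7:7 14:14  a_14=24
d|15:{15,5,3,1}  Σf=15+5+3+1=24
[q^16] f(1)=1,f(2)=2,f(4)=4,f(8)=8,f(16)=16 ⇒ 31
q^17  k|17↦f(k): 1:1 17:17  a_17=18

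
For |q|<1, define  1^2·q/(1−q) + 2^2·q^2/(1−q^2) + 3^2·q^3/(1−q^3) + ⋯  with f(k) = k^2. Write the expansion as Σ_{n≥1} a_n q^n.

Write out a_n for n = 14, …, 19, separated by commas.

q^14  k|14↦f(k): 1:1 2:4 7:49 14:196  a_14=250
q^15  k|15↦f(k): 15:225 5:25 3:9 1:1  a_15=260
q^16  k|16↦f(k): 16:256 8:64 4:16 2:4 1:1  a_16=341
[q^17] f(17)=289,f(1)=1 ⇒ 290
[q^18] f(18)=324,f(9)=81,f(6)=36,f(3)=9,f(2)=4,f(1)=1 ⇒ 455
[q^19] f(1)=1,f(19)=361 ⇒ 362

250, 260, 341, 290, 455, 362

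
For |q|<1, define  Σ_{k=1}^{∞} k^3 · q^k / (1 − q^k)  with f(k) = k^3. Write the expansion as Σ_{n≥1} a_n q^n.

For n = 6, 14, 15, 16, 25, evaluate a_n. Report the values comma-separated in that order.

252, 3096, 3528, 4681, 15751

n=6: 6·1 3·2 2·3 1·6  f→[216+27+8+1]=252
q^14  k|14↦f(k): 14:2744 7:343 2:8 1:1  a_14=3096
d|15:{15,5,3,1}  Σf=3375+125+27+1=3528
n=16: 16·1 8·2 4·4 2·8 1·16  f→[4096+512+64+8+1]=4681
q^25  k|25↦f(k): 1:1 5:125 25:15625  a_25=15751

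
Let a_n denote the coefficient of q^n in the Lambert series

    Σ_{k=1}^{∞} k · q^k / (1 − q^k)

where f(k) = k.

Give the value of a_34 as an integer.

d|34:{34,17,2,1}  Σf=34+17+2+1=54

a_34 = 54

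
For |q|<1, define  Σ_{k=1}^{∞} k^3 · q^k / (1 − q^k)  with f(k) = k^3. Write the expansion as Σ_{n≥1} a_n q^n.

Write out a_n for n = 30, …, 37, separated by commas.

[q^30] f(30)=27000,f(15)=3375,f(10)=1000,f(6)=216,f(5)=125,f(3)=27,f(2)=8,f(1)=1 ⇒ 31752
n=31: 31·1 1·31  f→[29791+1]=29792
d|32:{1,2,4,8,16,32}  Σf=1+8+64+512+4096+32768=37449
n=33: 1·33 3·11 11·3 33·1  f→[1+27+1331+35937]=37296
q^34  k|34↦f(k): 34:39304 17:4913 2:8 1:1  a_34=44226
d|35:{1,5,7,35}  Σf=1+125+343+42875=43344
q^36  k|36↦f(k): 36:46656 18:5832 12:1728 9:729 6:216 4:64 3:27 2:8 1:1  a_36=55261
n=37: 37·1 1·37  f→[50653+1]=50654

31752, 29792, 37449, 37296, 44226, 43344, 55261, 50654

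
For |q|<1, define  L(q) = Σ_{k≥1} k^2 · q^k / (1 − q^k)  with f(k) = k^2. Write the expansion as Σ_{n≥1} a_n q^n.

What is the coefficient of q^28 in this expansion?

a_28 = 1050

q^28  k|28↦f(k): 1:1 2:4 4:16 7:49 14:196 28:784  a_28=1050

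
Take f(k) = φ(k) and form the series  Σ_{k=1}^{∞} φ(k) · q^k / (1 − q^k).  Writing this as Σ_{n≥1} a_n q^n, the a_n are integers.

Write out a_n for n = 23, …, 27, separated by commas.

[q^23] φ(1)=1,φ(23)=22 ⇒ 23
d|24:{1,2,3,4,6,8,12,24}  Σφ=1+1+2+2+2+4+4+8=24
[q^25] φ(25)=20,φ(5)=4,φ(1)=1 ⇒ 25
q^26  k|26↦φ(k): 26:12 13:12 2:1 1:1  a_26=26
n=27: 1·27 3·9 9·3 27·1  φ→[1+2+6+18]=27

23, 24, 25, 26, 27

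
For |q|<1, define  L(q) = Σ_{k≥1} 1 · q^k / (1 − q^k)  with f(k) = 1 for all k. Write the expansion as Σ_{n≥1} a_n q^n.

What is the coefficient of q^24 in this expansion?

d|24:{1,2,3,4,6,8,12,24}  Σf=1+1+1+1+1+1+1+1=8

a_24 = 8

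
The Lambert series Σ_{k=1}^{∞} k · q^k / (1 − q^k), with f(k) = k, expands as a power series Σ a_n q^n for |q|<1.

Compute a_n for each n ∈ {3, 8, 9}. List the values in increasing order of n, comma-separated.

4, 15, 13

d|3:{1,3}  Σf=1+3=4
q^8  k|8↦f(k): 8:8 4:4 2:2 1:1  a_8=15
d|9:{9,3,1}  Σf=9+3+1=13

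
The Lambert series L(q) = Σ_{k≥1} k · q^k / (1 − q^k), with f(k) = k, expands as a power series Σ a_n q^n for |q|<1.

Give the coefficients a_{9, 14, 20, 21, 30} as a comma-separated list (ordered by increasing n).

d|9:{9,3,1}  Σf=9+3+1=13
q^14  k|14↦f(k): 1:1 2:2 7:7 14:14  a_14=24
d|20:{1,2,4,5,10,20}  Σf=1+2+4+5+10+20=42
q^21  k|21↦f(k): 1:1 3:3 7:7 21:21  a_21=32
[q^30] f(30)=30,f(15)=15,f(10)=10,f(6)=6,f(5)=5,f(3)=3,f(2)=2,f(1)=1 ⇒ 72

13, 24, 42, 32, 72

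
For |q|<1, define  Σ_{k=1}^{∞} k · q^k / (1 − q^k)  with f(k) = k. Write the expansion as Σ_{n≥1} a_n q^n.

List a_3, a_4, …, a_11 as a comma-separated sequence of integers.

4, 7, 6, 12, 8, 15, 13, 18, 12

n=3: 1·3 3·1  f→[1+3]=4
q^4  k|4↦f(k): 1:1 2:2 4:4  a_4=7
n=5: 5·1 1·5  f→[5+1]=6
n=6: 6·1 3·2 2·3 1·6  f→[6+3+2+1]=12
q^7  k|7↦f(k): 7:7 1:1  a_7=8
d|8:{1,2,4,8}  Σf=1+2+4+8=15
d|9:{1,3,9}  Σf=1+3+9=13
n=10: 10·1 5·2 2·5 1·10  f→[10+5+2+1]=18
[q^11] f(11)=11,f(1)=1 ⇒ 12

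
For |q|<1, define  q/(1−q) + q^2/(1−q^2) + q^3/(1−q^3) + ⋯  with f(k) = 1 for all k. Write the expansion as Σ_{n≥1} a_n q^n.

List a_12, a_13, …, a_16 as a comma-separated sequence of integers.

6, 2, 4, 4, 5

d|12:{12,6,4,3,2,1}  Σf=1+1+1+1+1+1=6
d|13:{13,1}  Σf=1+1=2
d|14:{14,7,2,1}  Σf=1+1+1+1=4
q^15  k|15↦f(k): 1:1 3:1 5:1 15:1  a_15=4
n=16: 1·16 2·8 4·4 8·2 16·1  f→[1+1+1+1+1]=5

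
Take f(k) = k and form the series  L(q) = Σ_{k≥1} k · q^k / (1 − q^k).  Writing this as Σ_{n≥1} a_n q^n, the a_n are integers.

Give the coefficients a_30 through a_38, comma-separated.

n=30: 1·30 2·15 3·10 5·6 6·5 10·3 15·2 30·1  f→[1+2+3+5+6+10+15+30]=72
[q^31] f(31)=31,f(1)=1 ⇒ 32
n=32: 32·1 16·2 8·4 4·8 2·16 1·32  f→[32+16+8+4+2+1]=63
q^33  k|33↦f(k): 1:1 3:3 11:11 33:33  a_33=48
q^34  k|34↦f(k): 34:34 17:17 2:2 1:1  a_34=54
n=35: 1·35 5·7 7·5 35·1  f→[1+5+7+35]=48
d|36:{36,18,12,9,6,4,3,2,1}  Σf=36+18+12+9+6+4+3+2+1=91
d|37:{37,1}  Σf=37+1=38
n=38: 38·1 19·2 2·19 1·38  f→[38+19+2+1]=60

72, 32, 63, 48, 54, 48, 91, 38, 60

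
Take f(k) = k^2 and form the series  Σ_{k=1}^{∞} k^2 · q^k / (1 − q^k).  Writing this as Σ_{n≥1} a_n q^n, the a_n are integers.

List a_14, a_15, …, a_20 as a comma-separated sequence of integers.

n=14: 14·1 7·2 2·7 1·14  f→[196+49+4+1]=250
q^15  k|15↦f(k): 15:225 5:25 3:9 1:1  a_15=260
n=16: 16·1 8·2 4·4 2·8 1·16  f→[256+64+16+4+1]=341
q^17  k|17↦f(k): 17:289 1:1  a_17=290
d|18:{18,9,6,3,2,1}  Σf=324+81+36+9+4+1=455
n=19: 19·1 1·19  f→[361+1]=362
q^20  k|20↦f(k): 1:1 2:4 4:16 5:25 10:100 20:400  a_20=546

250, 260, 341, 290, 455, 362, 546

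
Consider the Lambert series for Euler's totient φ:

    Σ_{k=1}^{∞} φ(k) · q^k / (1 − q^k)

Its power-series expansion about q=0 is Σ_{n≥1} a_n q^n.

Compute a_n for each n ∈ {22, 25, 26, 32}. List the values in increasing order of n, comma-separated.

q^22  k|22↦φ(k): 22:10 11:10 2:1 1:1  a_22=22
d|25:{25,5,1}  Σφ=20+4+1=25
d|26:{26,13,2,1}  Σφ=12+12+1+1=26
n=32: 1·32 2·16 4·8 8·4 16·2 32·1  φ→[1+1+2+4+8+16]=32

22, 25, 26, 32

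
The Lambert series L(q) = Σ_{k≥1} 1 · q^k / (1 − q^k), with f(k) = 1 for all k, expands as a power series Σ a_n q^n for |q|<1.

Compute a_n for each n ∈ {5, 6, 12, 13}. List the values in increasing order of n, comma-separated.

[q^5] f(5)=1,f(1)=1 ⇒ 2
d|6:{6,3,2,1}  Σf=1+1+1+1=4
d|12:{12,6,4,3,2,1}  Σf=1+1+1+1+1+1=6
q^13  k|13↦f(k): 13:1 1:1  a_13=2

2, 4, 6, 2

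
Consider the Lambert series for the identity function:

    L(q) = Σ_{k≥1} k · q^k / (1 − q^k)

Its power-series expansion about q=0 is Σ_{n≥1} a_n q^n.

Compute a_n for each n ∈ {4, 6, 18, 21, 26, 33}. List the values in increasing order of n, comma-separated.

d|4:{1,2,4}  Σf=1+2+4=7
d|6:{6,3,2,1}  Σf=6+3+2+1=12
q^18  k|18↦f(k): 18:18 9:9 6:6 3:3 2:2 1:1  a_18=39
q^21  k|21↦f(k): 1:1 3:3 7:7 21:21  a_21=32
n=26: 26·1 13·2 2·13 1·26  f→[26+13+2+1]=42
d|33:{33,11,3,1}  Σf=33+11+3+1=48

7, 12, 39, 32, 42, 48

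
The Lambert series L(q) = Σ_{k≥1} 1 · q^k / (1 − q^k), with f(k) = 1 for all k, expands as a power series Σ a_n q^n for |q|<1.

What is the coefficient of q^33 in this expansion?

n=33: 33·1 11·3 3·11 1·33  f→[1+1+1+1]=4

a_33 = 4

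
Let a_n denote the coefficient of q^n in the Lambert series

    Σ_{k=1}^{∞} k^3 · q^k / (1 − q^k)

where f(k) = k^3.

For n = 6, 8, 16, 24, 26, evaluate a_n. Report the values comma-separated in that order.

252, 585, 4681, 16380, 19782

d|6:{6,3,2,1}  Σf=216+27+8+1=252
q^8  k|8↦f(k): 1:1 2:8 4:64 8:512  a_8=585
q^16  k|16↦f(k): 1:1 2:8 4:64 8:512 16:4096  a_16=4681
d|24:{24,12,8,6,4,3,2,1}  Σf=13824+1728+512+216+64+27+8+1=16380
n=26: 1·26 2·13 13·2 26·1  f→[1+8+2197+17576]=19782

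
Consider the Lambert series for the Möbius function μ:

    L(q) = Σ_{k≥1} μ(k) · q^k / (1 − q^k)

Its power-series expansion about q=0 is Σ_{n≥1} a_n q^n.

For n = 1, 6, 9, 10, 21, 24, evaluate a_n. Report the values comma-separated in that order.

q^1  k|1↦μ(k): 1:1  a_1=1
[q^6] μ(6)=1,μ(3)=-1,μ(2)=-1,μ(1)=1 ⇒ 0
q^9  k|9↦μ(k): 9:0 3:-1 1:1  a_9=0
n=10: 1·10 2·5 5·2 10·1  μ→[1+(-1)+(-1)+1]=0
d|21:{1,3,7,21}  Σμ=1+(-1)+(-1)+1=0
n=24: 24·1 12·2 8·3 6·4 4·6 3·8 2·12 1·24  μ→[0+0+0+1+0+(-1)+(-1)+1]=0

1, 0, 0, 0, 0, 0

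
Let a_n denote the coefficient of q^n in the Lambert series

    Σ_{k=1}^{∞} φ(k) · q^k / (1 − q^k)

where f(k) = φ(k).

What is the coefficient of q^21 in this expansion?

[q^21] φ(21)=12,φ(7)=6,φ(3)=2,φ(1)=1 ⇒ 21

a_21 = 21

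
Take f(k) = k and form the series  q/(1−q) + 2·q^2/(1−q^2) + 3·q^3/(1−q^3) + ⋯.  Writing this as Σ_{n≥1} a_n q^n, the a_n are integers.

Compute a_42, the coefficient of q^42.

[q^42] f(1)=1,f(2)=2,f(3)=3,f(6)=6,f(7)=7,f(14)=14,f(21)=21,f(42)=42 ⇒ 96

a_42 = 96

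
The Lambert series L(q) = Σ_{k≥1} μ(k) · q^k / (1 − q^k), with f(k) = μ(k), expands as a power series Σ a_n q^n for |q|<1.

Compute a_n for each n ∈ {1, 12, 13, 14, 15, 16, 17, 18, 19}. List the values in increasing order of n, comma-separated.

1, 0, 0, 0, 0, 0, 0, 0, 0

d|1:{1}  Σμ=1=1
q^12  k|12↦μ(k): 1:1 2:-1 3:-1 4:0 6:1 12:0  a_12=0
n=13: 1·13 13·1  μ→[1+(-1)]=0
q^14  k|14↦μ(k): 1:1 2:-1 7:-1 14:1  a_14=0
n=15: 15·1 5·3 3·5 1·15  μ→[1+(-1)+(-1)+1]=0
n=16: 16·1 8·2 4·4 2·8 1·16  μ→[0+0+0+(-1)+1]=0
[q^17] μ(1)=1,μ(17)=-1 ⇒ 0
n=18: 1·18 2·9 3·6 6·3 9·2 18·1  μ→[1+(-1)+(-1)+1+0+0]=0
d|19:{19,1}  Σμ=(-1)+1=0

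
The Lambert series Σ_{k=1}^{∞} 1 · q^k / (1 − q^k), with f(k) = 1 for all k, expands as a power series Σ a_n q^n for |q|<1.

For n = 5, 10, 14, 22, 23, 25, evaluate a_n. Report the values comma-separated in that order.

[q^5] f(1)=1,f(5)=1 ⇒ 2
q^10  k|10↦f(k): 10:1 5:1 2:1 1:1  a_10=4
d|14:{14,7,2,1}  Σf=1+1+1+1=4
n=22: 22·1 11·2 2·11 1·22  f→[1+1+1+1]=4
[q^23] f(1)=1,f(23)=1 ⇒ 2
d|25:{25,5,1}  Σf=1+1+1=3

2, 4, 4, 4, 2, 3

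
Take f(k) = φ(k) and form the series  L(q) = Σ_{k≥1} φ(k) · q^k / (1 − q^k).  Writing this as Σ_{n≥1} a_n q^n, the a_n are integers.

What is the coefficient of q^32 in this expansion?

q^32  k|32↦φ(k): 1:1 2:1 4:2 8:4 16:8 32:16  a_32=32

a_32 = 32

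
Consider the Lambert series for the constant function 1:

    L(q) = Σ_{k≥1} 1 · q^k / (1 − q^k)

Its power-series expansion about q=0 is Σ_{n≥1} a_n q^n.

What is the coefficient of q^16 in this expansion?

a_16 = 5

[q^16] f(16)=1,f(8)=1,f(4)=1,f(2)=1,f(1)=1 ⇒ 5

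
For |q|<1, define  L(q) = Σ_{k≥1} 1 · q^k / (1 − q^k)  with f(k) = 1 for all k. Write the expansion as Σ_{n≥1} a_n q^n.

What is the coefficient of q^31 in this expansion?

a_31 = 2

[q^31] f(1)=1,f(31)=1 ⇒ 2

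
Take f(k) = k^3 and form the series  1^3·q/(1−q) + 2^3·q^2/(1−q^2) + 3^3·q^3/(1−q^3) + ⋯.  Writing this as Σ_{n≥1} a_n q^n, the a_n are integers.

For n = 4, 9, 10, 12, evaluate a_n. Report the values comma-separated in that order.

73, 757, 1134, 2044

n=4: 1·4 2·2 4·1  f→[1+8+64]=73
q^9  k|9↦f(k): 9:729 3:27 1:1  a_9=757
[q^10] f(1)=1,f(2)=8,f(5)=125,f(10)=1000 ⇒ 1134
[q^12] f(1)=1,f(2)=8,f(3)=27,f(4)=64,f(6)=216,f(12)=1728 ⇒ 2044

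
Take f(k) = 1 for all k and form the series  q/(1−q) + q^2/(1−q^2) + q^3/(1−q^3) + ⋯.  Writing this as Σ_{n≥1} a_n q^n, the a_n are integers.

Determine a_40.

q^40  k|40↦f(k): 40:1 20:1 10:1 8:1 5:1 4:1 2:1 1:1  a_40=8

a_40 = 8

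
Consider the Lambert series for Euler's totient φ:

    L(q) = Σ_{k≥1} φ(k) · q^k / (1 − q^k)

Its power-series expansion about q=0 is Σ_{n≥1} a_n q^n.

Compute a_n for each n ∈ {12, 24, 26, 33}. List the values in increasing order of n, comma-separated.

[q^12] φ(1)=1,φ(2)=1,φ(3)=2,φ(4)=2,φ(6)=2,φ(12)=4 ⇒ 12
[q^24] φ(1)=1,φ(2)=1,φ(3)=2,φ(4)=2,φ(6)=2,φ(8)=4,φ(12)=4,φ(24)=8 ⇒ 24
d|26:{1,2,13,26}  Σφ=1+1+12+12=26
d|33:{33,11,3,1}  Σφ=20+10+2+1=33

12, 24, 26, 33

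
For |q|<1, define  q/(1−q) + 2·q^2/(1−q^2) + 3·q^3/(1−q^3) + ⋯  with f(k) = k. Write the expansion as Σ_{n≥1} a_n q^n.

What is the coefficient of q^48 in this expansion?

d|48:{1,2,3,4,6,8,12,16,24,48}  Σf=1+2+3+4+6+8+12+16+24+48=124

a_48 = 124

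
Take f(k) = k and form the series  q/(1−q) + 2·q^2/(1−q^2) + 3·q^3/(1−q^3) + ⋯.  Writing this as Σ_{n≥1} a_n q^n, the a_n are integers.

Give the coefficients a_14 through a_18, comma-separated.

n=14: 1·14 2·7 7·2 14·1  f→[1+2+7+14]=24
d|15:{15,5,3,1}  Σf=15+5+3+1=24
n=16: 16·1 8·2 4·4 2·8 1·16  f→[16+8+4+2+1]=31
q^17  k|17↦f(k): 17:17 1:1  a_17=18
q^18  k|18↦f(k): 18:18 9:9 6:6 3:3 2:2 1:1  a_18=39

24, 24, 31, 18, 39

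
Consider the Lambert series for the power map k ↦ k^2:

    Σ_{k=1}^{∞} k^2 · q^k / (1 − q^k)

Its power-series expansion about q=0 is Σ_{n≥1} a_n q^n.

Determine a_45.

d|45:{1,3,5,9,15,45}  Σf=1+9+25+81+225+2025=2366

a_45 = 2366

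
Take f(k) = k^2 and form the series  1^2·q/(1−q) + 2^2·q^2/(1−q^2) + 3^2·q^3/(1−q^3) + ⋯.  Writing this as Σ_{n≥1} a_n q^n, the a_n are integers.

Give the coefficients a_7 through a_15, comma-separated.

50, 85, 91, 130, 122, 210, 170, 250, 260

q^7  k|7↦f(k): 1:1 7:49  a_7=50
n=8: 8·1 4·2 2·4 1·8  f→[64+16+4+1]=85
d|9:{9,3,1}  Σf=81+9+1=91
[q^10] f(10)=100,f(5)=25,f(2)=4,f(1)=1 ⇒ 130
d|11:{11,1}  Σf=121+1=122
d|12:{12,6,4,3,2,1}  Σf=144+36+16+9+4+1=210
[q^13] f(1)=1,f(13)=169 ⇒ 170
q^14  k|14↦f(k): 1:1 2:4 7:49 14:196  a_14=250
[q^15] f(1)=1,f(3)=9,f(5)=25,f(15)=225 ⇒ 260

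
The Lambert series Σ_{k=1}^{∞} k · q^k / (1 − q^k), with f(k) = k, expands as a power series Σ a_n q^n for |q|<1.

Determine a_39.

a_39 = 56

[q^39] f(1)=1,f(3)=3,f(13)=13,f(39)=39 ⇒ 56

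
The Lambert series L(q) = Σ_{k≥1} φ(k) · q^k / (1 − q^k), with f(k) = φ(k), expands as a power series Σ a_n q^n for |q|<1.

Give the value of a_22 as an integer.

d|22:{22,11,2,1}  Σφ=10+10+1+1=22

a_22 = 22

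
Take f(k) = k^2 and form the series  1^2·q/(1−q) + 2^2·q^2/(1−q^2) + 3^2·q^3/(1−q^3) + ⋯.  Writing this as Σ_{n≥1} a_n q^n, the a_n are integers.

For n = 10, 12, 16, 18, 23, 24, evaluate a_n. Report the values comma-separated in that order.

130, 210, 341, 455, 530, 850

[q^10] f(1)=1,f(2)=4,f(5)=25,f(10)=100 ⇒ 130
d|12:{12,6,4,3,2,1}  Σf=144+36+16+9+4+1=210
n=16: 1·16 2·8 4·4 8·2 16·1  f→[1+4+16+64+256]=341
n=18: 1·18 2·9 3·6 6·3 9·2 18·1  f→[1+4+9+36+81+324]=455
n=23: 1·23 23·1  f→[1+529]=530
d|24:{24,12,8,6,4,3,2,1}  Σf=576+144+64+36+16+9+4+1=850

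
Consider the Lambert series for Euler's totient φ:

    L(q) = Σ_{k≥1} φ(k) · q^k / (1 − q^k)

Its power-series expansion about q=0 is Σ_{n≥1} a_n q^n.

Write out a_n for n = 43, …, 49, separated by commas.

d|43:{1,43}  Σφ=1+42=43
n=44: 1·44 2·22 4·11 11·4 22·2 44·1  φ→[1+1+2+10+10+20]=44
d|45:{1,3,5,9,15,45}  Σφ=1+2+4+6+8+24=45
q^46  k|46↦φ(k): 1:1 2:1 23:22 46:22  a_46=46
[q^47] φ(1)=1,φ(47)=46 ⇒ 47
q^48  k|48↦φ(k): 1:1 2:1 3:2 4:2 6:2 8:4 12:4 16:8 24:8 48:16  a_48=48
[q^49] φ(1)=1,φ(7)=6,φ(49)=42 ⇒ 49

43, 44, 45, 46, 47, 48, 49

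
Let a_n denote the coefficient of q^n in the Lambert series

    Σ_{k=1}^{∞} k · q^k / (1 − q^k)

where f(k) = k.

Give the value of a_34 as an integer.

n=34: 1·34 2·17 17·2 34·1  f→[1+2+17+34]=54

a_34 = 54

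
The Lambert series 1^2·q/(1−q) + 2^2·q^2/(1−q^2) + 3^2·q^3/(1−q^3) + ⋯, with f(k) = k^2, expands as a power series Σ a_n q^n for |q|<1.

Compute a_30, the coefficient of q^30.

q^30  k|30↦f(k): 30:900 15:225 10:100 6:36 5:25 3:9 2:4 1:1  a_30=1300

a_30 = 1300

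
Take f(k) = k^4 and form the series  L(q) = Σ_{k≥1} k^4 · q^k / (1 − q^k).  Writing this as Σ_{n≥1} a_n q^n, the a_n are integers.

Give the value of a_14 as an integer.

n=14: 1·14 2·7 7·2 14·1  f→[1+16+2401+38416]=40834

a_14 = 40834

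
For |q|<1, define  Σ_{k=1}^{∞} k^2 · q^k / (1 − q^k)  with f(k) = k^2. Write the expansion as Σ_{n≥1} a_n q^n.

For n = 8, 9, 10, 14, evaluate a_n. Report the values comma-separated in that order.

85, 91, 130, 250

q^8  k|8↦f(k): 1:1 2:4 4:16 8:64  a_8=85
n=9: 1·9 3·3 9·1  f→[1+9+81]=91
[q^10] f(1)=1,f(2)=4,f(5)=25,f(10)=100 ⇒ 130
d|14:{14,7,2,1}  Σf=196+49+4+1=250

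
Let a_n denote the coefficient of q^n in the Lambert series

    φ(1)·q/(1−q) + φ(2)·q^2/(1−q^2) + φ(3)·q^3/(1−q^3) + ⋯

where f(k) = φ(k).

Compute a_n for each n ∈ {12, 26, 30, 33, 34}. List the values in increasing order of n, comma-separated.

n=12: 12·1 6·2 4·3 3·4 2·6 1·12  φ→[4+2+2+2+1+1]=12
n=26: 26·1 13·2 2·13 1·26  φ→[12+12+1+1]=26
q^30  k|30↦φ(k): 30:8 15:8 10:4 6:2 5:4 3:2 2:1 1:1  a_30=30
d|33:{33,11,3,1}  Σφ=20+10+2+1=33
q^34  k|34↦φ(k): 34:16 17:16 2:1 1:1  a_34=34

12, 26, 30, 33, 34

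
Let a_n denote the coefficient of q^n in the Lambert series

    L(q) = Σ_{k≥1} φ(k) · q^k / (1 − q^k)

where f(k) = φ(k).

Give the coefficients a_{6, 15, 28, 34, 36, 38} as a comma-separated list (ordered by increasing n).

d|6:{6,3,2,1}  Σφ=2+2+1+1=6
q^15  k|15↦φ(k): 15:8 5:4 3:2 1:1  a_15=15
n=28: 1·28 2·14 4·7 7·4 14·2 28·1  φ→[1+1+2+6+6+12]=28
d|34:{1,2,17,34}  Σφ=1+1+16+16=34
q^36  k|36↦φ(k): 1:1 2:1 3:2 4:2 6:2 9:6 12:4 18:6 36:12  a_36=36
[q^38] φ(38)=18,φ(19)=18,φ(2)=1,φ(1)=1 ⇒ 38

6, 15, 28, 34, 36, 38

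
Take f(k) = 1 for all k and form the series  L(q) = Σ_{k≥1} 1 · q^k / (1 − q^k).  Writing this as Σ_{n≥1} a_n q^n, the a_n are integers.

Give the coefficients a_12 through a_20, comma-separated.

6, 2, 4, 4, 5, 2, 6, 2, 6

[q^12] f(1)=1,f(2)=1,f(3)=1,f(4)=1,f(6)=1,f(12)=1 ⇒ 6
d|13:{13,1}  Σf=1+1=2
d|14:{1,2,7,14}  Σf=1+1+1+1=4
d|15:{15,5,3,1}  Σf=1+1+1+1=4
n=16: 1·16 2·8 4·4 8·2 16·1  f→[1+1+1+1+1]=5
q^17  k|17↦f(k): 17:1 1:1  a_17=2
n=18: 18·1 9·2 6·3 3·6 2·9 1·18  f→[1+1+1+1+1+1]=6
q^19  k|19↦f(k): 19:1 1:1  a_19=2
d|20:{1,2,4,5,10,20}  Σf=1+1+1+1+1+1=6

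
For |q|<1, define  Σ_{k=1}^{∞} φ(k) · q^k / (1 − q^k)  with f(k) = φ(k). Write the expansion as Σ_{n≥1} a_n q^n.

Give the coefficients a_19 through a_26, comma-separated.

d|19:{1,19}  Σφ=1+18=19
[q^20] φ(1)=1,φ(2)=1,φ(4)=2,φ(5)=4,φ(10)=4,φ(20)=8 ⇒ 20
n=21: 21·1 7·3 3·7 1·21  φ→[12+6+2+1]=21
[q^22] φ(22)=10,φ(11)=10,φ(2)=1,φ(1)=1 ⇒ 22
[q^23] φ(23)=22,φ(1)=1 ⇒ 23
n=24: 24·1 12·2 8·3 6·4 4·6 3·8 2·12 1·24  φ→[8+4+4+2+2+2+1+1]=24
n=25: 1·25 5·5 25·1  φ→[1+4+20]=25
d|26:{26,13,2,1}  Σφ=12+12+1+1=26

19, 20, 21, 22, 23, 24, 25, 26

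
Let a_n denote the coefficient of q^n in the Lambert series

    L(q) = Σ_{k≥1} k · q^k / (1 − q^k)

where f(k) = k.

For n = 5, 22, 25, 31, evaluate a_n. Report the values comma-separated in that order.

q^5  k|5↦f(k): 5:5 1:1  a_5=6
d|22:{1,2,11,22}  Σf=1+2+11+22=36
[q^25] f(25)=25,f(5)=5,f(1)=1 ⇒ 31
q^31  k|31↦f(k): 31:31 1:1  a_31=32

6, 36, 31, 32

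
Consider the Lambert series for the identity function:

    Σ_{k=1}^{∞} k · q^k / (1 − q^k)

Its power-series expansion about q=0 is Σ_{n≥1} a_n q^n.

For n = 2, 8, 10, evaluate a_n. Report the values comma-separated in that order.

q^2  k|2↦f(k): 2:2 1:1  a_2=3
n=8: 1·8 2·4 4·2 8·1  f→[1+2+4+8]=15
d|10:{10,5,2,1}  Σf=10+5+2+1=18

3, 15, 18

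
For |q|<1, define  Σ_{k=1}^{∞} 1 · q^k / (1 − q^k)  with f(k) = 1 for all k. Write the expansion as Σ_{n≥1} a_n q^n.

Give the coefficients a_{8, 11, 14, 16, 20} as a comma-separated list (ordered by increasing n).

4, 2, 4, 5, 6

[q^8] f(1)=1,f(2)=1,f(4)=1,f(8)=1 ⇒ 4
q^11  k|11↦f(k): 1:1 11:1  a_11=2
n=14: 1·14 2·7 7·2 14·1  f→[1+1+1+1]=4
n=16: 16·1 8·2 4·4 2·8 1·16  f→[1+1+1+1+1]=5
q^20  k|20↦f(k): 20:1 10:1 5:1 4:1 2:1 1:1  a_20=6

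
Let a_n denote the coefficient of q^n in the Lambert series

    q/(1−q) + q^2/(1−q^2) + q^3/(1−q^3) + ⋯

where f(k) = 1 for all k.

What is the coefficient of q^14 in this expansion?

q^14  k|14↦f(k): 1:1 2:1 7:1 14:1  a_14=4

a_14 = 4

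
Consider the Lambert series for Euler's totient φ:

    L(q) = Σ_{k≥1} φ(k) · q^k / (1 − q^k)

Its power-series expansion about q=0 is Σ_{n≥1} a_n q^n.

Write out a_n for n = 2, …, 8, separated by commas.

[q^2] φ(1)=1,φ(2)=1 ⇒ 2
q^3  k|3↦φ(k): 3:2 1:1  a_3=3
q^4  k|4↦φ(k): 4:2 2:1 1:1  a_4=4
q^5  k|5↦φ(k): 5:4 1:1  a_5=5
d|6:{6,3,2,1}  Σφ=2+2+1+1=6
n=7: 1·7 7·1  φ→[1+6]=7
n=8: 1·8 2·4 4·2 8·1  φ→[1+1+2+4]=8

2, 3, 4, 5, 6, 7, 8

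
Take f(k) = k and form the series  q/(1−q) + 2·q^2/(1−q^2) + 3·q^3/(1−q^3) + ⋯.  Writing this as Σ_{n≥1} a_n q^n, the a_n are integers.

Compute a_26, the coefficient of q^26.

a_26 = 42

n=26: 26·1 13·2 2·13 1·26  f→[26+13+2+1]=42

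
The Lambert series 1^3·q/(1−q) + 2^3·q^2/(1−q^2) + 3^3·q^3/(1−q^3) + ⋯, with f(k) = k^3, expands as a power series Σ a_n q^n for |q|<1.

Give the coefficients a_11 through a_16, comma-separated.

1332, 2044, 2198, 3096, 3528, 4681

[q^11] f(11)=1331,f(1)=1 ⇒ 1332
n=12: 1·12 2·6 3·4 4·3 6·2 12·1  f→[1+8+27+64+216+1728]=2044
[q^13] f(13)=2197,f(1)=1 ⇒ 2198
[q^14] f(1)=1,f(2)=8,f(7)=343,f(14)=2744 ⇒ 3096
d|15:{1,3,5,15}  Σf=1+27+125+3375=3528
n=16: 1·16 2·8 4·4 8·2 16·1  f→[1+8+64+512+4096]=4681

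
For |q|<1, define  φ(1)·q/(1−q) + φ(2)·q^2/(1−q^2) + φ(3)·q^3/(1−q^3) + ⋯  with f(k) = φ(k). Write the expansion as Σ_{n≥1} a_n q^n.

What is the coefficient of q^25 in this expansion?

[q^25] φ(25)=20,φ(5)=4,φ(1)=1 ⇒ 25

a_25 = 25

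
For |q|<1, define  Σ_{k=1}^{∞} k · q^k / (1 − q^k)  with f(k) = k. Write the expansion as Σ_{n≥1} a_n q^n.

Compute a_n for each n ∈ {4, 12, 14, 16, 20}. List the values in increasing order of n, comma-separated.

d|4:{1,2,4}  Σf=1+2+4=7
[q^12] f(12)=12,f(6)=6,f(4)=4,f(3)=3,f(2)=2,f(1)=1 ⇒ 28
n=14: 14·1 7·2 2·7 1·14  f→[14+7+2+1]=24
[q^16] f(1)=1,f(2)=2,f(4)=4,f(8)=8,f(16)=16 ⇒ 31
d|20:{20,10,5,4,2,1}  Σf=20+10+5+4+2+1=42

7, 28, 24, 31, 42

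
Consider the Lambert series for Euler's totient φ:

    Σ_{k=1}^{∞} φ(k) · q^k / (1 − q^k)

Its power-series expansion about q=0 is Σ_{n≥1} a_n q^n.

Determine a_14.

d|14:{14,7,2,1}  Σφ=6+6+1+1=14

a_14 = 14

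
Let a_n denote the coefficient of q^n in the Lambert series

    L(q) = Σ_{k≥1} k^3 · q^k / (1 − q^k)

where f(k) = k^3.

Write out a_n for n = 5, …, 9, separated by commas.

126, 252, 344, 585, 757

[q^5] f(5)=125,f(1)=1 ⇒ 126
n=6: 1·6 2·3 3·2 6·1  f→[1+8+27+216]=252
q^7  k|7↦f(k): 7:343 1:1  a_7=344
d|8:{1,2,4,8}  Σf=1+8+64+512=585
n=9: 9·1 3·3 1·9  f→[729+27+1]=757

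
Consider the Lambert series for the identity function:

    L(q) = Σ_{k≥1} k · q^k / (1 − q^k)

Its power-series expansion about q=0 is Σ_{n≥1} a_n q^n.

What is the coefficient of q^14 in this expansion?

a_14 = 24

q^14  k|14↦f(k): 1:1 2:2 7:7 14:14  a_14=24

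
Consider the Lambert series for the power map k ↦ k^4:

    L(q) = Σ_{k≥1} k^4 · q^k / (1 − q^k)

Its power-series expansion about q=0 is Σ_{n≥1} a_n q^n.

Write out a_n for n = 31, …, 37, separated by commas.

d|31:{31,1}  Σf=923521+1=923522
q^32  k|32↦f(k): 1:1 2:16 4:256 8:4096 16:65536 32:1048576  a_32=1118481
q^33  k|33↦f(k): 1:1 3:81 11:14641 33:1185921  a_33=1200644
q^34  k|34↦f(k): 1:1 2:16 17:83521 34:1336336  a_34=1419874
d|35:{1,5,7,35}  Σf=1+625+2401+1500625=1503652
[q^36] f(1)=1,f(2)=16,f(3)=81,f(4)=256,f(6)=1296,f(9)=6561,f(12)=20736,f(18)=104976,f(36)=1679616 ⇒ 1813539
[q^37] f(1)=1,f(37)=1874161 ⇒ 1874162

923522, 1118481, 1200644, 1419874, 1503652, 1813539, 1874162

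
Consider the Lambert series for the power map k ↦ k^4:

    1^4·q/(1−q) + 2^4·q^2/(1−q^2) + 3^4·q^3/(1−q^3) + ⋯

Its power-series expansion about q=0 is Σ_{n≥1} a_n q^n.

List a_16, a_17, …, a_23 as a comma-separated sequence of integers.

69905, 83522, 112931, 130322, 170898, 196964, 248914, 279842

[q^16] f(1)=1,f(2)=16,f(4)=256,f(8)=4096,f(16)=65536 ⇒ 69905
[q^17] f(1)=1,f(17)=83521 ⇒ 83522
[q^18] f(1)=1,f(2)=16,f(3)=81,f(6)=1296,f(9)=6561,f(18)=104976 ⇒ 112931
n=19: 19·1 1·19  f→[130321+1]=130322
[q^20] f(1)=1,f(2)=16,f(4)=256,f(5)=625,f(10)=10000,f(20)=160000 ⇒ 170898
d|21:{21,7,3,1}  Σf=194481+2401+81+1=196964
d|22:{1,2,11,22}  Σf=1+16+14641+234256=248914
n=23: 23·1 1·23  f→[279841+1]=279842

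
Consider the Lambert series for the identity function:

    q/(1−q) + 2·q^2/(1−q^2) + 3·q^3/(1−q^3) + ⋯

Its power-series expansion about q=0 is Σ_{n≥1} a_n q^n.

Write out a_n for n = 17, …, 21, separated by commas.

q^17  k|17↦f(k): 17:17 1:1  a_17=18
q^18  k|18↦f(k): 1:1 2:2 3:3 6:6 9:9 18:18  a_18=39
[q^19] f(1)=1,f(19)=19 ⇒ 20
d|20:{1,2,4,5,10,20}  Σf=1+2+4+5+10+20=42
q^21  k|21↦f(k): 21:21 7:7 3:3 1:1  a_21=32

18, 39, 20, 42, 32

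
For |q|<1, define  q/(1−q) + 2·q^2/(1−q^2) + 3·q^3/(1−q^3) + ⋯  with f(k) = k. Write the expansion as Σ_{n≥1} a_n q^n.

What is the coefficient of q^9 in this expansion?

d|9:{9,3,1}  Σf=9+3+1=13

a_9 = 13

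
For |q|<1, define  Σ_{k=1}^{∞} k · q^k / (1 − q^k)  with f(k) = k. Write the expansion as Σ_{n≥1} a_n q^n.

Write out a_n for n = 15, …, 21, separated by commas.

24, 31, 18, 39, 20, 42, 32

q^15  k|15↦f(k): 15:15 5:5 3:3 1:1  a_15=24
d|16:{1,2,4,8,16}  Σf=1+2+4+8+16=31
d|17:{1,17}  Σf=1+17=18
n=18: 18·1 9·2 6·3 3·6 2·9 1·18  f→[18+9+6+3+2+1]=39
q^19  k|19↦f(k): 1:1 19:19  a_19=20
q^20  k|20↦f(k): 20:20 10:10 5:5 4:4 2:2 1:1  a_20=42
n=21: 21·1 7·3 3·7 1·21  f→[21+7+3+1]=32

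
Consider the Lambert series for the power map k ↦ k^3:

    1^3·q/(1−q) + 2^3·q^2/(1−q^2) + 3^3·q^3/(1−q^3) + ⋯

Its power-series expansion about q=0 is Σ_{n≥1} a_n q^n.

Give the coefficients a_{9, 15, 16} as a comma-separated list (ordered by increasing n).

d|9:{9,3,1}  Σf=729+27+1=757
d|15:{15,5,3,1}  Σf=3375+125+27+1=3528
[q^16] f(16)=4096,f(8)=512,f(4)=64,f(2)=8,f(1)=1 ⇒ 4681

757, 3528, 4681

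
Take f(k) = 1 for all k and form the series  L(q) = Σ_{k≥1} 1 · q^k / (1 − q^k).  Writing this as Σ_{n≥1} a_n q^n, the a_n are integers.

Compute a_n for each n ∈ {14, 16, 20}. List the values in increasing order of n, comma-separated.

n=14: 1·14 2·7 7·2 14·1  f→[1+1+1+1]=4
q^16  k|16↦f(k): 16:1 8:1 4:1 2:1 1:1  a_16=5
[q^20] f(20)=1,f(10)=1,f(5)=1,f(4)=1,f(2)=1,f(1)=1 ⇒ 6

4, 5, 6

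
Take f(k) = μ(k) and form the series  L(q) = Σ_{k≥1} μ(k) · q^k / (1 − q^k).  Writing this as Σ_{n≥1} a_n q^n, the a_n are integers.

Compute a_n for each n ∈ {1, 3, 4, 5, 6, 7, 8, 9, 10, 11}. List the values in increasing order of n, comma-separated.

[q^1] μ(1)=1 ⇒ 1
q^3  k|3↦μ(k): 3:-1 1:1  a_3=0
[q^4] μ(4)=0,μ(2)=-1,μ(1)=1 ⇒ 0
n=5: 1·5 5·1  μ→[1+(-1)]=0
q^6  k|6↦μ(k): 1:1 2:-1 3:-1 6:1  a_6=0
n=7: 1·7 7·1  μ→[1+(-1)]=0
d|8:{1,2,4,8}  Σμ=1+(-1)+0+0=0
d|9:{1,3,9}  Σμ=1+(-1)+0=0
q^10  k|10↦μ(k): 10:1 5:-1 2:-1 1:1  a_10=0
q^11  k|11↦μ(k): 1:1 11:-1  a_11=0

1, 0, 0, 0, 0, 0, 0, 0, 0, 0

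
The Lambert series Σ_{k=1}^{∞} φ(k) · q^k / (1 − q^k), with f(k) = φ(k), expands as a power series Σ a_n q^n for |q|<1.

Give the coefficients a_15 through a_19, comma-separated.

[q^15] φ(15)=8,φ(5)=4,φ(3)=2,φ(1)=1 ⇒ 15
q^16  k|16↦φ(k): 1:1 2:1 4:2 8:4 16:8  a_16=16
n=17: 1·17 17·1  φ→[1+16]=17
q^18  k|18↦φ(k): 18:6 9:6 6:2 3:2 2:1 1:1  a_18=18
q^19  k|19↦φ(k): 1:1 19:18  a_19=19

15, 16, 17, 18, 19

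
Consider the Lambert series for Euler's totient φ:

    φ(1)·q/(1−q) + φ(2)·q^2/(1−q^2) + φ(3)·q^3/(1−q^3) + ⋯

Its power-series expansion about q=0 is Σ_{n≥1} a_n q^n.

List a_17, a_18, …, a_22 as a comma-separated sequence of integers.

[q^17] φ(1)=1,φ(17)=16 ⇒ 17
d|18:{18,9,6,3,2,1}  Σφ=6+6+2+2+1+1=18
[q^19] φ(19)=18,φ(1)=1 ⇒ 19
d|20:{20,10,5,4,2,1}  Σφ=8+4+4+2+1+1=20
q^21  k|21↦φ(k): 1:1 3:2 7:6 21:12  a_21=21
d|22:{22,11,2,1}  Σφ=10+10+1+1=22

17, 18, 19, 20, 21, 22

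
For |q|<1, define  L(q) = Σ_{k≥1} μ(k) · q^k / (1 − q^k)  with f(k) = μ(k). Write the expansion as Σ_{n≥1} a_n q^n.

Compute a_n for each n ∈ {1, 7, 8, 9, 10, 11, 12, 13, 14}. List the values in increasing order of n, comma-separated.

d|1:{1}  Σμ=1=1
[q^7] μ(7)=-1,μ(1)=1 ⇒ 0
n=8: 8·1 4·2 2·4 1·8  μ→[0+0+(-1)+1]=0
d|9:{1,3,9}  Σμ=1+(-1)+0=0
d|10:{1,2,5,10}  Σμ=1+(-1)+(-1)+1=0
d|11:{1,11}  Σμ=1+(-1)=0
n=12: 12·1 6·2 4·3 3·4 2·6 1·12  μ→[0+1+0+(-1)+(-1)+1]=0
d|13:{1,13}  Σμ=1+(-1)=0
n=14: 14·1 7·2 2·7 1·14  μ→[1+(-1)+(-1)+1]=0

1, 0, 0, 0, 0, 0, 0, 0, 0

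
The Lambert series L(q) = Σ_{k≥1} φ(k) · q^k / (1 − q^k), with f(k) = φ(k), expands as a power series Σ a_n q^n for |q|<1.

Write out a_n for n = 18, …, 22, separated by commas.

[q^18] φ(1)=1,φ(2)=1,φ(3)=2,φ(6)=2,φ(9)=6,φ(18)=6 ⇒ 18
n=19: 19·1 1·19  φ→[18+1]=19
d|20:{20,10,5,4,2,1}  Σφ=8+4+4+2+1+1=20
n=21: 21·1 7·3 3·7 1·21  φ→[12+6+2+1]=21
[q^22] φ(22)=10,φ(11)=10,φ(2)=1,φ(1)=1 ⇒ 22

18, 19, 20, 21, 22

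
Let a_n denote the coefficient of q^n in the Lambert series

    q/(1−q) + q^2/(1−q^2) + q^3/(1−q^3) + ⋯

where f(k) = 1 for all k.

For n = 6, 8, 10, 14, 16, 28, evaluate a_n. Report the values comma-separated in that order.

4, 4, 4, 4, 5, 6

q^6  k|6↦f(k): 1:1 2:1 3:1 6:1  a_6=4
d|8:{8,4,2,1}  Σf=1+1+1+1=4
[q^10] f(10)=1,f(5)=1,f(2)=1,f(1)=1 ⇒ 4
n=14: 1·14 2·7 7·2 14·1  f→[1+1+1+1]=4
n=16: 1·16 2·8 4·4 8·2 16·1  f→[1+1+1+1+1]=5
q^28  k|28↦f(k): 1:1 2:1 4:1 7:1 14:1 28:1  a_28=6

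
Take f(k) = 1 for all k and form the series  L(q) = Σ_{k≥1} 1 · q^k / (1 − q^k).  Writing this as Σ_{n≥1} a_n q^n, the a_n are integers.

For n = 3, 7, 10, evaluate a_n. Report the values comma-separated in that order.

d|3:{1,3}  Σf=1+1=2
[q^7] f(7)=1,f(1)=1 ⇒ 2
n=10: 10·1 5·2 2·5 1·10  f→[1+1+1+1]=4

2, 2, 4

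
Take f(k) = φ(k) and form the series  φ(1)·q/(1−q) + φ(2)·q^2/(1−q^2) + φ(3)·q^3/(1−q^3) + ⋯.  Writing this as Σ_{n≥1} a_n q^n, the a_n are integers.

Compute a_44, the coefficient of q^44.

n=44: 44·1 22·2 11·4 4·11 2·22 1·44  φ→[20+10+10+2+1+1]=44

a_44 = 44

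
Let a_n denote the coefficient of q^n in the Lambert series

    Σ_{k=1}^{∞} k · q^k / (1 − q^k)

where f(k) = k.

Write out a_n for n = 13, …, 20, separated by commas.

14, 24, 24, 31, 18, 39, 20, 42

q^13  k|13↦f(k): 1:1 13:13  a_13=14
n=14: 1·14 2·7 7·2 14·1  f→[1+2+7+14]=24
[q^15] f(1)=1,f(3)=3,f(5)=5,f(15)=15 ⇒ 24
n=16: 16·1 8·2 4·4 2·8 1·16  f→[16+8+4+2+1]=31
d|17:{17,1}  Σf=17+1=18
n=18: 1·18 2·9 3·6 6·3 9·2 18·1  f→[1+2+3+6+9+18]=39
q^19  k|19↦f(k): 1:1 19:19  a_19=20
d|20:{1,2,4,5,10,20}  Σf=1+2+4+5+10+20=42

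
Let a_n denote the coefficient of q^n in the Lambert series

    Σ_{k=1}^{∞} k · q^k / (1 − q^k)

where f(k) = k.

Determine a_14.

a_14 = 24

d|14:{14,7,2,1}  Σf=14+7+2+1=24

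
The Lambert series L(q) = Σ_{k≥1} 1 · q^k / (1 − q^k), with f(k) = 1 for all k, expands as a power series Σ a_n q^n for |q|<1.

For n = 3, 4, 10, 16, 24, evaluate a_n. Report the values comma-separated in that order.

2, 3, 4, 5, 8

n=3: 3·1 1·3  f→[1+1]=2
d|4:{1,2,4}  Σf=1+1+1=3
[q^10] f(10)=1,f(5)=1,f(2)=1,f(1)=1 ⇒ 4
[q^16] f(1)=1,f(2)=1,f(4)=1,f(8)=1,f(16)=1 ⇒ 5
n=24: 24·1 12·2 8·3 6·4 4·6 3·8 2·12 1·24  f→[1+1+1+1+1+1+1+1]=8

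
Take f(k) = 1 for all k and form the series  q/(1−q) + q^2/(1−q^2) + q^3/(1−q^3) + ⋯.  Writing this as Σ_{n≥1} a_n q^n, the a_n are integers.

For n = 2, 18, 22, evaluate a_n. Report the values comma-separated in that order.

2, 6, 4

d|2:{2,1}  Σf=1+1=2
d|18:{18,9,6,3,2,1}  Σf=1+1+1+1+1+1=6
n=22: 22·1 11·2 2·11 1·22  f→[1+1+1+1]=4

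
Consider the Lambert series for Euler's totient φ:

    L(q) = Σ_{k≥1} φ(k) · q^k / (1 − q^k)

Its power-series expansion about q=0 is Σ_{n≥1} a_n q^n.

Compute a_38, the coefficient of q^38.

d|38:{38,19,2,1}  Σφ=18+18+1+1=38

a_38 = 38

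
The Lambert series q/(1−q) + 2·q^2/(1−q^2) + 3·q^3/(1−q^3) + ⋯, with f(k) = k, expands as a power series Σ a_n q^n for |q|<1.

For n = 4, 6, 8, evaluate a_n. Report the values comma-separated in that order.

n=4: 1·4 2·2 4·1  f→[1+2+4]=7
n=6: 1·6 2·3 3·2 6·1  f→[1+2+3+6]=12
n=8: 1·8 2·4 4·2 8·1  f→[1+2+4+8]=15

7, 12, 15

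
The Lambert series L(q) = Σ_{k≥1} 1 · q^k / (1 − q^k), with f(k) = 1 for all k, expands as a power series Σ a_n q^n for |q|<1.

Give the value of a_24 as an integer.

a_24 = 8

q^24  k|24↦f(k): 1:1 2:1 3:1 4:1 6:1 8:1 12:1 24:1  a_24=8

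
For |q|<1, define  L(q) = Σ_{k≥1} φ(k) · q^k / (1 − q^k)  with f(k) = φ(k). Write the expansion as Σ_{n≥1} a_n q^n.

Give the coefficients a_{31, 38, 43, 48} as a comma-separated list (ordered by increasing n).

n=31: 31·1 1·31  φ→[30+1]=31
[q^38] φ(38)=18,φ(19)=18,φ(2)=1,φ(1)=1 ⇒ 38
n=43: 43·1 1·43  φ→[42+1]=43
n=48: 1·48 2·24 3·16 4·12 6·8 8·6 12·4 16·3 24·2 48·1  φ→[1+1+2+2+2+4+4+8+8+16]=48

31, 38, 43, 48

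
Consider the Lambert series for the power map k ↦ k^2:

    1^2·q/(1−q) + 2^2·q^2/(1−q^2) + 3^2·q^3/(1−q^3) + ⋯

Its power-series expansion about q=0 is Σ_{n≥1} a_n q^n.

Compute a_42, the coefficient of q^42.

a_42 = 2500

[q^42] f(1)=1,f(2)=4,f(3)=9,f(6)=36,f(7)=49,f(14)=196,f(21)=441,f(42)=1764 ⇒ 2500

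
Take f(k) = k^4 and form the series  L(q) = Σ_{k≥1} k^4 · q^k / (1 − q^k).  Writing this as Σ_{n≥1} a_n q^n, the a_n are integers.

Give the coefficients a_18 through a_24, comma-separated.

112931, 130322, 170898, 196964, 248914, 279842, 358258

[q^18] f(18)=104976,f(9)=6561,f(6)=1296,f(3)=81,f(2)=16,f(1)=1 ⇒ 112931
q^19  k|19↦f(k): 19:130321 1:1  a_19=130322
d|20:{1,2,4,5,10,20}  Σf=1+16+256+625+10000+160000=170898
[q^21] f(1)=1,f(3)=81,f(7)=2401,f(21)=194481 ⇒ 196964
n=22: 22·1 11·2 2·11 1·22  f→[234256+14641+16+1]=248914
n=23: 1·23 23·1  f→[1+279841]=279842
[q^24] f(1)=1,f(2)=16,f(3)=81,f(4)=256,f(6)=1296,f(8)=4096,f(12)=20736,f(24)=331776 ⇒ 358258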